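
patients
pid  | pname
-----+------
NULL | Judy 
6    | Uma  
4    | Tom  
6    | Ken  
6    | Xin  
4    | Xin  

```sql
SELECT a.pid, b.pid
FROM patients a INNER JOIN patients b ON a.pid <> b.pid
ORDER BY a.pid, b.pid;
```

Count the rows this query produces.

INNER JOIN keeps only pairs where the ON condition holds.
Matching on a.pid <> b.pid. A NULL in a compared column never satisfies the condition.
- a row (pid=NULL): no match → dropped.
- a row (pid=6): matches 2 b row(s) → 2 output row(s).
- a row (pid=4): matches 3 b row(s) → 3 output row(s).
- a row (pid=6): matches 2 b row(s) → 2 output row(s).
- a row (pid=6): matches 2 b row(s) → 2 output row(s).
- a row (pid=4): matches 3 b row(s) → 3 output row(s).
Total: 12 rows.

12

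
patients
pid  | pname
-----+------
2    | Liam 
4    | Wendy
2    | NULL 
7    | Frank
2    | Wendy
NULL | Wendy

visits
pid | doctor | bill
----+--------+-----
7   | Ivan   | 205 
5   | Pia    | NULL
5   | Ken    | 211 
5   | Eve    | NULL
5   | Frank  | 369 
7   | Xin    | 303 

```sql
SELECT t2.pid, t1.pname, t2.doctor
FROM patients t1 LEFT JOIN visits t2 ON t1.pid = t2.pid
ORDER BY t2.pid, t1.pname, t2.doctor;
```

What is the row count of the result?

7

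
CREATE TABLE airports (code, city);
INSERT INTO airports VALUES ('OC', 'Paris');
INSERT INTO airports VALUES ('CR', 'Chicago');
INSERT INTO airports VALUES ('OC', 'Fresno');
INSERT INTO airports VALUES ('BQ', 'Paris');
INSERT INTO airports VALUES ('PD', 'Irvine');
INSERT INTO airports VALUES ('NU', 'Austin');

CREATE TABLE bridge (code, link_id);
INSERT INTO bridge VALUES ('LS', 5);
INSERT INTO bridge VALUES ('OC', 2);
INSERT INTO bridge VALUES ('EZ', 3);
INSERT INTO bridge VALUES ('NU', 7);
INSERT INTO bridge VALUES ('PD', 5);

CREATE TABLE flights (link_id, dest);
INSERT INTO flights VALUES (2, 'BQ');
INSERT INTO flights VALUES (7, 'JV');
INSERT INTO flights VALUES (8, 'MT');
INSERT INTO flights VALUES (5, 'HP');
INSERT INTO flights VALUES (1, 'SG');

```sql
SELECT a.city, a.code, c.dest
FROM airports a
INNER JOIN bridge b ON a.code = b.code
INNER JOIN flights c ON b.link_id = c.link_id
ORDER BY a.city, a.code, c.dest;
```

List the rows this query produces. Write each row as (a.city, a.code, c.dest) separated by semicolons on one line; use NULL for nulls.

(Austin, NU, JV); (Fresno, OC, BQ); (Irvine, PD, HP); (Paris, OC, BQ)

Step 1 — a INNER JOIN b on code → 4 row(s).
Then INNER JOIN `flights c` on link_id: keep only rows whose b.link_id appears in c.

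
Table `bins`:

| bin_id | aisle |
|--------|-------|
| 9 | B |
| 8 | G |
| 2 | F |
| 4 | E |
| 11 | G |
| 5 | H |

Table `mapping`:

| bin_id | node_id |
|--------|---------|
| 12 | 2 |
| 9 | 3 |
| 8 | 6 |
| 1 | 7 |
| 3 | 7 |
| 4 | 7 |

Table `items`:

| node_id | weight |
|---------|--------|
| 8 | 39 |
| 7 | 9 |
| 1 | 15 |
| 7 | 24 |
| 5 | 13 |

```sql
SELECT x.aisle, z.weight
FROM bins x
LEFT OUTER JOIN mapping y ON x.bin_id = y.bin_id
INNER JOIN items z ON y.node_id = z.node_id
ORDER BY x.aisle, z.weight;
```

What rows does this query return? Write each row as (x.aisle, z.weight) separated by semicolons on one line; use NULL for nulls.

Step 1 — x LEFT JOIN y on bin_id → 6 row(s).
Then INNER JOIN `items z` on node_id: keep only rows whose y.node_id appears in z.

(E, 9); (E, 24)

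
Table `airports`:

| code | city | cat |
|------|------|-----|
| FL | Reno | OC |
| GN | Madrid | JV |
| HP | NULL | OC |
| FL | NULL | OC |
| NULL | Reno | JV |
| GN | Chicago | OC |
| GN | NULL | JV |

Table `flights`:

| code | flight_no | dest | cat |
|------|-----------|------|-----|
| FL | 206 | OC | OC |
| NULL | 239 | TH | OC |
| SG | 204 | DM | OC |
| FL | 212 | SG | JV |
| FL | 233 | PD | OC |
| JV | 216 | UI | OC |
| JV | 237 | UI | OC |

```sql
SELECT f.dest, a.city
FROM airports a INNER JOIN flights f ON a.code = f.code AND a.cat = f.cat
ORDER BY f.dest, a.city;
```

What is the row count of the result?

4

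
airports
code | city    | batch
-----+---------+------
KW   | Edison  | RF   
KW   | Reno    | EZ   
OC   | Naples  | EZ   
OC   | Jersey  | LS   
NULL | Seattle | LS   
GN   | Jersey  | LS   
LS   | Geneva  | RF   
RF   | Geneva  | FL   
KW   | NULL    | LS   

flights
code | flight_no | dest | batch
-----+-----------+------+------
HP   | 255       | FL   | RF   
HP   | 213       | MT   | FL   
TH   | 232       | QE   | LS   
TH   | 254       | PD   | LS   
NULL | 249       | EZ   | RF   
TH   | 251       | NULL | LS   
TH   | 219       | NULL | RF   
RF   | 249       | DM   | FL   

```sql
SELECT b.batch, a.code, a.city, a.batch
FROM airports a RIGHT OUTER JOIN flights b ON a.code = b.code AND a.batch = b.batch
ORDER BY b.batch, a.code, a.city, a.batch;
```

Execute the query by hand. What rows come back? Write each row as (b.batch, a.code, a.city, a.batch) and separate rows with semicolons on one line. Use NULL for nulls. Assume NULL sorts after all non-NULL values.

(FL, RF, Geneva, FL); (FL, NULL, NULL, NULL); (LS, NULL, NULL, NULL); (LS, NULL, NULL, NULL); (LS, NULL, NULL, NULL); (RF, NULL, NULL, NULL); (RF, NULL, NULL, NULL); (RF, NULL, NULL, NULL)

RIGHT JOIN keeps every row from `flights`; unmatched rows get NULL for `airports`'s columns.
Matching on a.code = b.code AND a.batch = b.batch. A NULL in a compared column never satisfies the condition.
- a[0] code=KW, batch=RF → no match.
- a[1] code=KW, batch=EZ → no match.
- a[2] code=OC, batch=EZ → no match.
- a[3] code=OC, batch=LS → no match.
- a[4] code=NULL, batch=LS → no match.
- a[5] code=GN, batch=LS → no match.
- a[6] code=LS, batch=RF → no match.
- a[7] code=RF, batch=FL → 1 match(es) in b → 1 row(s).
- a[8] code=KW, batch=LS → no match.
- plus 7 unmatched b row(s), each kept with NULL a columns.
After projecting and ordering:
b.batch | a.code | a.city | a.batch
FL | RF | Geneva | FL
FL | NULL | NULL | NULL
LS | NULL | NULL | NULL
LS | NULL | NULL | NULL
LS | NULL | NULL | NULL
RF | NULL | NULL | NULL
RF | NULL | NULL | NULL
RF | NULL | NULL | NULL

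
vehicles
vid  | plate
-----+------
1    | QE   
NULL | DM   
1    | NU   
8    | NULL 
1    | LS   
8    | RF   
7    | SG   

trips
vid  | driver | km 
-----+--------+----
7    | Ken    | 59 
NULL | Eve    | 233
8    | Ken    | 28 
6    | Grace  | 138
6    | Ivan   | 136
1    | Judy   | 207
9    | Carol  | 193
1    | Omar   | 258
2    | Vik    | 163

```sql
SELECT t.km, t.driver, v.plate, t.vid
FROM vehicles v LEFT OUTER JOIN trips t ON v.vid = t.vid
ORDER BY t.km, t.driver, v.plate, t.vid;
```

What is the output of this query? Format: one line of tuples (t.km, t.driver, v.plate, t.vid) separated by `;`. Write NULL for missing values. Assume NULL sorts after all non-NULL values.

LEFT JOIN keeps every row from `vehicles`; unmatched rows get NULL for `trips`'s columns.
Matching on v.vid = t.vid. A NULL in a compared column never satisfies the condition.
Matched pairs: 9; unmatched v rows kept: 1.

(28, Ken, RF, 8); (28, Ken, NULL, 8); (59, Ken, SG, 7); (207, Judy, LS, 1); (207, Judy, NU, 1); (207, Judy, QE, 1); (258, Omar, LS, 1); (258, Omar, NU, 1); (258, Omar, QE, 1); (NULL, NULL, DM, NULL)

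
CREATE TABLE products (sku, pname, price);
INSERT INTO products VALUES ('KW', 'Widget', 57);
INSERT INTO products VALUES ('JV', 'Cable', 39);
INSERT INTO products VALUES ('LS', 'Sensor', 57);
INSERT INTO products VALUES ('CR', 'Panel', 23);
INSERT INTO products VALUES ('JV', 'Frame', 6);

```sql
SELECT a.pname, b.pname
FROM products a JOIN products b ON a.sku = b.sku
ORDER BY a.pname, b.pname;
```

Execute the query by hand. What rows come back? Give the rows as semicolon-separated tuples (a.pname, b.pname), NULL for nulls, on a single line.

(Cable, Cable); (Cable, Frame); (Frame, Cable); (Frame, Frame); (Panel, Panel); (Sensor, Sensor); (Widget, Widget)

INNER JOIN keeps only pairs where the ON condition holds.
Matching on a.sku = b.sku.
- a row (sku=KW): matches 1 b row(s) → 1 output row(s).
- a row (sku=JV): matches 2 b row(s) → 2 output row(s).
- a row (sku=LS): matches 1 b row(s) → 1 output row(s).
- a row (sku=CR): matches 1 b row(s) → 1 output row(s).
- a row (sku=JV): matches 2 b row(s) → 2 output row(s).
After projecting and ordering:
a.pname | b.pname
Cable | Cable
Cable | Frame
Frame | Cable
Frame | Frame
Panel | Panel
Sensor | Sensor
Widget | Widget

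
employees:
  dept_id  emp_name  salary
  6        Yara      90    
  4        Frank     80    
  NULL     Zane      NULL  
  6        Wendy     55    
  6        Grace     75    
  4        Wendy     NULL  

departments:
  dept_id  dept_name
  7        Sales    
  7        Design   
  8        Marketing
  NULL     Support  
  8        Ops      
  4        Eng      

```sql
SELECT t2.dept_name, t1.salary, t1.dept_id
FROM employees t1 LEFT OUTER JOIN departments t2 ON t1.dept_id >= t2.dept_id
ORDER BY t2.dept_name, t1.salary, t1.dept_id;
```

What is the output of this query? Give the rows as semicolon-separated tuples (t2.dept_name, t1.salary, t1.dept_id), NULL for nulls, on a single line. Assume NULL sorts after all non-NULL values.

LEFT JOIN keeps every row from `employees`; unmatched rows get NULL for `departments`'s columns.
Matching on t1.dept_id >= t2.dept_id. A NULL in a compared column never satisfies the condition.
- t1[0] dept_id=6 → 1 match(es) in t2 → 1 row(s).
- t1[1] dept_id=4 → 1 match(es) in t2 → 1 row(s).
- t1[2] dept_id=NULL → no match; kept with NULLs on the t2 side.
- t1[3] dept_id=6 → 1 match(es) in t2 → 1 row(s).
- t1[4] dept_id=6 → 1 match(es) in t2 → 1 row(s).
- t1[5] dept_id=4 → 1 match(es) in t2 → 1 row(s).
After projecting and ordering:
t2.dept_name | t1.salary | t1.dept_id
Eng | 55 | 6
Eng | 75 | 6
Eng | 80 | 4
Eng | 90 | 6
Eng | NULL | 4
NULL | NULL | NULL

(Eng, 55, 6); (Eng, 75, 6); (Eng, 80, 4); (Eng, 90, 6); (Eng, NULL, 4); (NULL, NULL, NULL)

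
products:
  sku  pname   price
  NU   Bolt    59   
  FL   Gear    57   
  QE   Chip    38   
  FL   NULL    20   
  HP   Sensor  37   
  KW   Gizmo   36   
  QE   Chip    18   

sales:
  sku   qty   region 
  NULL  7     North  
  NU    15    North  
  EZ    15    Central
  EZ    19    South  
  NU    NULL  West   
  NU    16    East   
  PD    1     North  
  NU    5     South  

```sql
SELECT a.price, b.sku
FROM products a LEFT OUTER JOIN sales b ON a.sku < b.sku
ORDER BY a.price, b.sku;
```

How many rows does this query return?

23

LEFT JOIN keeps every row from `products`; unmatched rows get NULL for `sales`'s columns.
Matching on a.sku < b.sku. A NULL in a compared column never satisfies the condition.
Matched pairs: 21; unmatched a rows kept: 2.
Total: 21 matched + 2 padded = 23 rows.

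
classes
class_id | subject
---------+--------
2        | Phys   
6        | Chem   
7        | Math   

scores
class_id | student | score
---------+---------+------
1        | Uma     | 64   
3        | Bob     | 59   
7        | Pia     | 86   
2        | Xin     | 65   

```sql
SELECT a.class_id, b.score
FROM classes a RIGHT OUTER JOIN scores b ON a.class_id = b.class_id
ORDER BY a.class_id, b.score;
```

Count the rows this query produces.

RIGHT JOIN keeps every row from `scores`; unmatched rows get NULL for `classes`'s columns.
Matching on a.class_id = b.class_id.
- class_id=2: 1 matching b row(s), so 1 row(s) emitted.
- class_id=6: no matching b row.
- class_id=7: 1 matching b row(s), so 1 row(s) emitted.
- 2 b row(s) had no a match → kept, a columns NULL.
Total: 2 matched + 2 padded = 4 rows.

4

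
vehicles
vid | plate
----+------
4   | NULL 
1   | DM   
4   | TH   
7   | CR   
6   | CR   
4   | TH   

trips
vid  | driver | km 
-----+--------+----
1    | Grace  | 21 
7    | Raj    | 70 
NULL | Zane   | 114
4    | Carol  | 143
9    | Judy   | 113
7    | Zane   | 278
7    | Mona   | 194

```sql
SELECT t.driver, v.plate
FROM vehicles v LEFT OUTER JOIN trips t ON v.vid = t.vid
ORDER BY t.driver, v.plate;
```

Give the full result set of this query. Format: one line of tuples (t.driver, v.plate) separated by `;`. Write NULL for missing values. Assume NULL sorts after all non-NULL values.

LEFT JOIN keeps every row from `vehicles`; unmatched rows get NULL for `trips`'s columns.
Matching on v.vid = t.vid. A NULL in a compared column never satisfies the condition.
- vid=4: 1 matching t row(s), so 1 row(s) emitted.
- vid=1: 1 matching t row(s), so 1 row(s) emitted.
- vid=4: 1 matching t row(s), so 1 row(s) emitted.
- vid=7: 3 matching t row(s), so 3 row(s) emitted.
- vid=6: no t row matches, row kept with t columns NULL.
- vid=4: 1 matching t row(s), so 1 row(s) emitted.
After projecting and ordering:
t.driver | v.plate
Carol | TH
Carol | TH
Carol | NULL
Grace | DM
Mona | CR
Raj | CR
Zane | CR
NULL | CR

(Carol, TH); (Carol, TH); (Carol, NULL); (Grace, DM); (Mona, CR); (Raj, CR); (Zane, CR); (NULL, CR)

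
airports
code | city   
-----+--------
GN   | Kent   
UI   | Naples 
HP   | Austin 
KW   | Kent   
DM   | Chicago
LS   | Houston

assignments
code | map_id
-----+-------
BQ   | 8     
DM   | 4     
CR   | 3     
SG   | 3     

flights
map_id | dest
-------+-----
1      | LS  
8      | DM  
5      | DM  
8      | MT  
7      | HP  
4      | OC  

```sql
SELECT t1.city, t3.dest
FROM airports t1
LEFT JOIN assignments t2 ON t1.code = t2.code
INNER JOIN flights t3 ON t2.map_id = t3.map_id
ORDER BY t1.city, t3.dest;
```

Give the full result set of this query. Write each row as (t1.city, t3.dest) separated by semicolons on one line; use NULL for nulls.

(Chicago, OC)

Evaluate left to right. First `airports t1 LEFT JOIN assignments t2` on code: 6 row(s).
Then INNER JOIN `flights t3` on map_id: keep only rows whose t2.map_id appears in t3.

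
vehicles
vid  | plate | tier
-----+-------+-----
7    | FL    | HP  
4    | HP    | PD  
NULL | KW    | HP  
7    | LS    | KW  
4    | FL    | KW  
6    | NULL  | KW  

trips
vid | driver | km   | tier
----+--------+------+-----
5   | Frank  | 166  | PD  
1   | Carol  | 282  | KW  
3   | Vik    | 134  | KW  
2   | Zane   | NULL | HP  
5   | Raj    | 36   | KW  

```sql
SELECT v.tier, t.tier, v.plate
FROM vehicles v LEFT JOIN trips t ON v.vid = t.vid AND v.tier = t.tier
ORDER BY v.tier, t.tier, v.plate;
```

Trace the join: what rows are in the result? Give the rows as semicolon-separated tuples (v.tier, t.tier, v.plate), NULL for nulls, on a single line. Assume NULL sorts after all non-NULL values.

LEFT JOIN keeps every row from `vehicles`; unmatched rows get NULL for `trips`'s columns.
Matching on v.vid = t.vid AND v.tier = t.tier. A NULL in a compared column never satisfies the condition.
Matched pairs: 0; unmatched v rows kept: 6.

(HP, NULL, FL); (HP, NULL, KW); (KW, NULL, FL); (KW, NULL, LS); (KW, NULL, NULL); (PD, NULL, HP)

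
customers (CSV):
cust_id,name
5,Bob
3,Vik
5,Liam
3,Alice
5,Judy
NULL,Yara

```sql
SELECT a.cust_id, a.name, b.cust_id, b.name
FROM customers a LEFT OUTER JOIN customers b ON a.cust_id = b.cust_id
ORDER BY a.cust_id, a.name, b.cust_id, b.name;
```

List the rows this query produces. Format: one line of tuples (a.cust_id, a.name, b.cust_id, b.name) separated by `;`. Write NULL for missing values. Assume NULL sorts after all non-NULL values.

(3, Alice, 3, Alice); (3, Alice, 3, Vik); (3, Vik, 3, Alice); (3, Vik, 3, Vik); (5, Bob, 5, Bob); (5, Bob, 5, Judy); (5, Bob, 5, Liam); (5, Judy, 5, Bob); (5, Judy, 5, Judy); (5, Judy, 5, Liam); (5, Liam, 5, Bob); (5, Liam, 5, Judy); (5, Liam, 5, Liam); (NULL, Yara, NULL, NULL)

LEFT JOIN keeps every row from `customers a`; unmatched rows get NULL for `customers b`'s columns.
Matching on a.cust_id = b.cust_id. A NULL in a compared column never satisfies the condition.
- a (cust_id=5) pairs with 3 row(s) of b.
- a (cust_id=3) pairs with 2 row(s) of b.
- a (cust_id=5) pairs with 3 row(s) of b.
- a (cust_id=3) pairs with 2 row(s) of b.
- a (cust_id=5) pairs with 3 row(s) of b.
- a (cust_id=NULL) has no partner → padded with NULL.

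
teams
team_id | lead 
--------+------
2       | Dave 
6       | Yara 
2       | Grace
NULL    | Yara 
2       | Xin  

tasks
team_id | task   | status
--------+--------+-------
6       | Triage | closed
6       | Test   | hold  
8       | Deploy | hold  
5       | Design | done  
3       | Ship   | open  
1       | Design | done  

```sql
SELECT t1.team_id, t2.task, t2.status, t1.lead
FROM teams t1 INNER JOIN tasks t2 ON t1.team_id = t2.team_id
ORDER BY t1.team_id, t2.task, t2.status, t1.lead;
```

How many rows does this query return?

2

INNER JOIN keeps only pairs where the ON condition holds.
Matching on t1.team_id = t2.team_id. A NULL in a compared column never satisfies the condition.
- t1 (team_id=2) has no partner → excluded.
- t1 (team_id=6) pairs with 2 row(s) of t2.
- t1 (team_id=2) has no partner → excluded.
- t1 (team_id=NULL) has no partner → excluded.
- t1 (team_id=2) has no partner → excluded.
Total: 2 rows.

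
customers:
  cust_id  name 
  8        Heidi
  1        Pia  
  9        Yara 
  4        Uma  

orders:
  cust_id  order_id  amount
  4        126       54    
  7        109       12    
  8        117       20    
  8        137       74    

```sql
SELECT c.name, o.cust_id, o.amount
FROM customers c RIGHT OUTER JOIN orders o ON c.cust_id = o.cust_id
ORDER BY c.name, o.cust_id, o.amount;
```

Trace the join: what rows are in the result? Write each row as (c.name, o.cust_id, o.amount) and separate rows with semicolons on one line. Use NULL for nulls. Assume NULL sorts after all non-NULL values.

RIGHT JOIN keeps every row from `orders`; unmatched rows get NULL for `customers`'s columns.
Matching on c.cust_id = o.cust_id.
Matched pairs: 3; unmatched o rows kept: 1.

(Heidi, 8, 20); (Heidi, 8, 74); (Uma, 4, 54); (NULL, 7, 12)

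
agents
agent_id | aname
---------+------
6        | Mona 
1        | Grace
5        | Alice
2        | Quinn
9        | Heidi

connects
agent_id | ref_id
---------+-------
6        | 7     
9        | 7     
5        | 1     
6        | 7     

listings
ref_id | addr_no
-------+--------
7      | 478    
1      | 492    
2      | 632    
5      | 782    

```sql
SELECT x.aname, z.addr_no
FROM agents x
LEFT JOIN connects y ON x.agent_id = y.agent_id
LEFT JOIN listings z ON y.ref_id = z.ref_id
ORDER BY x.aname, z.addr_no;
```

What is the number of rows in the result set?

6

Evaluate left to right. First `agents x LEFT JOIN connects y` on agent_id: 6 row(s).
Then LEFT JOIN `listings z` on ref_id: each of those 6 rows is kept; rows whose y.ref_id has no match in z get NULL for z's columns.
Result: 6 row(s).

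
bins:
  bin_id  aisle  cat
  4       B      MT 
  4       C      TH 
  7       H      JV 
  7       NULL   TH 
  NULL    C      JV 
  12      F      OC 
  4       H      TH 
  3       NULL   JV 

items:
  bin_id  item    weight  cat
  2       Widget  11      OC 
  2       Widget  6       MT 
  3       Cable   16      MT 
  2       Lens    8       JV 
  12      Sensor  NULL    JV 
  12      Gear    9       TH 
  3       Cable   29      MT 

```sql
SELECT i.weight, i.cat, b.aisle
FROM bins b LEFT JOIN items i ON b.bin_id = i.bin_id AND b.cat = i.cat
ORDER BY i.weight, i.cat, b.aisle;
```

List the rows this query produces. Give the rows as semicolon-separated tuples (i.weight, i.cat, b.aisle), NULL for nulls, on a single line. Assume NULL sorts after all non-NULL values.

(NULL, NULL, B); (NULL, NULL, C); (NULL, NULL, C); (NULL, NULL, F); (NULL, NULL, H); (NULL, NULL, H); (NULL, NULL, NULL); (NULL, NULL, NULL)

LEFT JOIN keeps every row from `bins`; unmatched rows get NULL for `items`'s columns.
Matching on b.bin_id = i.bin_id AND b.cat = i.cat. A NULL in a compared column never satisfies the condition.
Matched pairs: 0; unmatched b rows kept: 8.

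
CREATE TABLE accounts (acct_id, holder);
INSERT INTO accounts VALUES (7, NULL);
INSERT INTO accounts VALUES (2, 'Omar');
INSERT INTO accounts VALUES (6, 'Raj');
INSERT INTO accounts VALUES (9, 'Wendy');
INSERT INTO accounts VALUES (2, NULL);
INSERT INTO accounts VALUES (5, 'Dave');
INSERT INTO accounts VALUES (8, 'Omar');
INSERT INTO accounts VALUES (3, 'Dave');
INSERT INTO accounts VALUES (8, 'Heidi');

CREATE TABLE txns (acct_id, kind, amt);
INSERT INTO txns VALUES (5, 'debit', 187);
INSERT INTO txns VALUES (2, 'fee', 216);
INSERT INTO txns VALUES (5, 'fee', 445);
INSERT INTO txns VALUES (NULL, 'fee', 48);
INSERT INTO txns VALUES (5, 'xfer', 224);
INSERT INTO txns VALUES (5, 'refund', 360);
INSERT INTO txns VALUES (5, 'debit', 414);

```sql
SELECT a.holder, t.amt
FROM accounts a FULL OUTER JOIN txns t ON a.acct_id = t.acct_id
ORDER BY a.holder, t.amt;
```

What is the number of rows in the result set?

FULL OUTER JOIN keeps every row from both sides; unmatched rows get NULL for the other side's columns.
Matching on a.acct_id = t.acct_id. A NULL in a compared column never satisfies the condition.
- a[0] acct_id=7 → no match; kept with NULLs on the t side.
- a[1] acct_id=2 → 1 match(es) in t → 1 row(s).
- a[2] acct_id=6 → no match; kept with NULLs on the t side.
- a[3] acct_id=9 → no match; kept with NULLs on the t side.
- a[4] acct_id=2 → 1 match(es) in t → 1 row(s).
- a[5] acct_id=5 → 5 match(es) in t → 5 row(s).
- a[6] acct_id=8 → no match; kept with NULLs on the t side.
- a[7] acct_id=3 → no match; kept with NULLs on the t side.
- a[8] acct_id=8 → no match; kept with NULLs on the t side.
- plus 1 unmatched t row(s), each kept with NULL a columns.
Total: 7 matched + 7 padded = 14 rows.

14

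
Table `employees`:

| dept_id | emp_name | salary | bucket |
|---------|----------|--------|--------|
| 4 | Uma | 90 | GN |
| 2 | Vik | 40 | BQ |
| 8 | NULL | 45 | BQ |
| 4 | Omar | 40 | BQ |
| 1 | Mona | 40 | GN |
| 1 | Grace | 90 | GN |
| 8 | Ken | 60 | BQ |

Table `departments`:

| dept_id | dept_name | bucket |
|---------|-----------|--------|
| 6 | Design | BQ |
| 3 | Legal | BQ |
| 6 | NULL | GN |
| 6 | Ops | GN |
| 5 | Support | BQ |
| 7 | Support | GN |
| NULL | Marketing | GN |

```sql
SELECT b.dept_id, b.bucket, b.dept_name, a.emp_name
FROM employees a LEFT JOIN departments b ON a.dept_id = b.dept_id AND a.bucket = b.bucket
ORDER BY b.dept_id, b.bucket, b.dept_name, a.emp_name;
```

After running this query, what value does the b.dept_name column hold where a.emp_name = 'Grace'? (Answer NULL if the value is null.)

NULL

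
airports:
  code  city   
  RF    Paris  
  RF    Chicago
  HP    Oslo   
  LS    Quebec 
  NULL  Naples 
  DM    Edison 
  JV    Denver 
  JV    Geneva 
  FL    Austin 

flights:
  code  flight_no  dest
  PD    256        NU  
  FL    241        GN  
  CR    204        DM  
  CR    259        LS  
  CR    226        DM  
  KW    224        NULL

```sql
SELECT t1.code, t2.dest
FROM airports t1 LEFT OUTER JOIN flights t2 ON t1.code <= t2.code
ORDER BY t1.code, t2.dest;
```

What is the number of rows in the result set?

LEFT JOIN keeps every row from `airports`; unmatched rows get NULL for `flights`'s columns.
Matching on t1.code <= t2.code. A NULL in a compared column never satisfies the condition.
- code=RF: no t2 row matches, row kept with t2 columns NULL.
- code=RF: no t2 row matches, row kept with t2 columns NULL.
- code=HP: 2 matching t2 row(s), so 2 row(s) emitted.
- code=LS: 1 matching t2 row(s), so 1 row(s) emitted.
- code=NULL: no t2 row matches, row kept with t2 columns NULL.
- code=DM: 3 matching t2 row(s), so 3 row(s) emitted.
- code=JV: 2 matching t2 row(s), so 2 row(s) emitted.
- code=JV: 2 matching t2 row(s), so 2 row(s) emitted.
- code=FL: 3 matching t2 row(s), so 3 row(s) emitted.
Total: 13 matched + 3 padded = 16 rows.

16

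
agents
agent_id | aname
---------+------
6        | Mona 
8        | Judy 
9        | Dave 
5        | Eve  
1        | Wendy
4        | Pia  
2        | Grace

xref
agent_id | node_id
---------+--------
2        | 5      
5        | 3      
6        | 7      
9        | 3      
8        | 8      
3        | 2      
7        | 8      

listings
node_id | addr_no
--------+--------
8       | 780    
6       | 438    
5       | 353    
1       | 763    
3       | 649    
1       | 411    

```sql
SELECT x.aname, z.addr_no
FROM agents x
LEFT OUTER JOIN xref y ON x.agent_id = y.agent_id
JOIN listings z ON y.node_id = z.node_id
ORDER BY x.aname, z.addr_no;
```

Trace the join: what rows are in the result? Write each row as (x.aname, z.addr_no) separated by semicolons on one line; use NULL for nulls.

(Dave, 649); (Eve, 649); (Grace, 353); (Judy, 780)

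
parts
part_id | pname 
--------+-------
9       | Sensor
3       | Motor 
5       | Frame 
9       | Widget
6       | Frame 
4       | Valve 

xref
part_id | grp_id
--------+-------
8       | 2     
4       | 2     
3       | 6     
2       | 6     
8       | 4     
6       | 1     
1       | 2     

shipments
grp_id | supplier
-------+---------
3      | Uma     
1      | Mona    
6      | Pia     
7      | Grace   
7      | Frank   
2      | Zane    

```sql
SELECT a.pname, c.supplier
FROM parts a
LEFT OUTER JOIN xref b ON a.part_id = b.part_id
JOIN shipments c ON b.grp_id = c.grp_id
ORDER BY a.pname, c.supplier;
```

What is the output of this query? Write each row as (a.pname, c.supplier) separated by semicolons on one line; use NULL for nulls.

Joins associate left-to-right: parts LEFT JOIN xref on part_id gives 6 intermediate row(s).
Then INNER JOIN `shipments c` on grp_id: keep only rows whose b.grp_id appears in c.

(Frame, Mona); (Motor, Pia); (Valve, Zane)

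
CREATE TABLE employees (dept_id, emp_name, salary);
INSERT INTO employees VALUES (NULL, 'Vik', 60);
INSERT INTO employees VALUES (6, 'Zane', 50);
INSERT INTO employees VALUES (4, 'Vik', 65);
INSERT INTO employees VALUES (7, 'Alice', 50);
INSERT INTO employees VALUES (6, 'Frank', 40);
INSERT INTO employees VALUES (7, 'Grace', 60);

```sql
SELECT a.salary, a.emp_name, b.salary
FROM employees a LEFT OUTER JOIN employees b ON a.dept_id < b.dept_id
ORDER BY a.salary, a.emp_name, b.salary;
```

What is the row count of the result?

11

LEFT JOIN keeps every row from `employees a`; unmatched rows get NULL for `employees b`'s columns.
Matching on a.dept_id < b.dept_id. A NULL in a compared column never satisfies the condition.
- a[0] dept_id=NULL → no match; kept with NULLs on the b side.
- a[1] dept_id=6 → 2 match(es) in b → 2 row(s).
- a[2] dept_id=4 → 4 match(es) in b → 4 row(s).
- a[3] dept_id=7 → no match; kept with NULLs on the b side.
- a[4] dept_id=6 → 2 match(es) in b → 2 row(s).
- a[5] dept_id=7 → no match; kept with NULLs on the b side.
Total: 8 matched + 3 padded = 11 rows.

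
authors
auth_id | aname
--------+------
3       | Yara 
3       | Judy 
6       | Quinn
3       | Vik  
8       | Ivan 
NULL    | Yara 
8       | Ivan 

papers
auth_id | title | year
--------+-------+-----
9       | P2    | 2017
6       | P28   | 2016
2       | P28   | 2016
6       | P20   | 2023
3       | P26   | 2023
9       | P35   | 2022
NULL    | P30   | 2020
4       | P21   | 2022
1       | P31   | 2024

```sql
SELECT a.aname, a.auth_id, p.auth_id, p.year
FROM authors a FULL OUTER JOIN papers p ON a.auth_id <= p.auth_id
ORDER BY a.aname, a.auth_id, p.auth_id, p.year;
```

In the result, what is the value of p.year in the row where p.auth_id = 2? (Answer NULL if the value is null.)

2016

FULL OUTER JOIN keeps every row from both sides; unmatched rows get NULL for the other side's columns.
Matching on a.auth_id <= p.auth_id. A NULL in a compared column never satisfies the condition.
- a row (auth_id=3): matches 6 p row(s) → 6 output row(s).
- a row (auth_id=3): matches 6 p row(s) → 6 output row(s).
- a row (auth_id=6): matches 4 p row(s) → 4 output row(s).
- a row (auth_id=3): matches 6 p row(s) → 6 output row(s).
- a row (auth_id=8): matches 2 p row(s) → 2 output row(s).
- a row (auth_id=NULL): no match → kept, p columns NULL.
- a row (auth_id=8): matches 2 p row(s) → 2 output row(s).
- 3 row(s) from p found no a partner → padded with NULL.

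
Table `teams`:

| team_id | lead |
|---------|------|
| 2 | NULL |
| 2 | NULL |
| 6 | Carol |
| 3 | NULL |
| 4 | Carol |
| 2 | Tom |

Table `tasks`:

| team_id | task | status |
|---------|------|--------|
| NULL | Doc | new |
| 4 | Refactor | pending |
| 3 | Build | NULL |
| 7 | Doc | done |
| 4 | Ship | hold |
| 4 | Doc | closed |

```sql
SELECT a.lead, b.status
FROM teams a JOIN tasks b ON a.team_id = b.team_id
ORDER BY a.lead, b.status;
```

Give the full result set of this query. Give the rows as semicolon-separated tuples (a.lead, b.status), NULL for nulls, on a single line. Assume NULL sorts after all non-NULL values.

(Carol, closed); (Carol, hold); (Carol, pending); (NULL, NULL)

INNER JOIN keeps only pairs where the ON condition holds.
Matching on a.team_id = b.team_id. A NULL in a compared column never satisfies the condition.
Matched pairs: 4.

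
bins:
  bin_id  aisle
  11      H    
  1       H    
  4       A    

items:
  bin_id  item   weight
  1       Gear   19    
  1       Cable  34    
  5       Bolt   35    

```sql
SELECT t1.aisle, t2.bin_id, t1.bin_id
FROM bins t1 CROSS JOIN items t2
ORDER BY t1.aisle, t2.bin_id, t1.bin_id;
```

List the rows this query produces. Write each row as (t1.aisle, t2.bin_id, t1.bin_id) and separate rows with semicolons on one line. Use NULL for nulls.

CROSS JOIN pairs every row of `bins` with every row of `items`: 3 × 3 = 9 rows.

(A, 1, 4); (A, 1, 4); (A, 5, 4); (H, 1, 1); (H, 1, 1); (H, 1, 11); (H, 1, 11); (H, 5, 1); (H, 5, 11)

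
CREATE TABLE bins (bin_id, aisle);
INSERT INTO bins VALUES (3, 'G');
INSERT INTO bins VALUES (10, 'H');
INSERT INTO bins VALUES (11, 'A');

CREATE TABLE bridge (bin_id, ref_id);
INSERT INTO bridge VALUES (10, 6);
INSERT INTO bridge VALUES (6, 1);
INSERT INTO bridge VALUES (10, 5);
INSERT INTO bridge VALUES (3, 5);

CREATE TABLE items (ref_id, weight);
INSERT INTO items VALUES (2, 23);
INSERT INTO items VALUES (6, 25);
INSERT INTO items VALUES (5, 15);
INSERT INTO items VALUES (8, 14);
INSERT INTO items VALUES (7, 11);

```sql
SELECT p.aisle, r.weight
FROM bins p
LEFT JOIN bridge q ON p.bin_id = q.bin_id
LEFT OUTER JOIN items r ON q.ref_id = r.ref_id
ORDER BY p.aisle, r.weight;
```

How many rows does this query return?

4

Joins associate left-to-right: bins LEFT JOIN bridge on bin_id gives 4 intermediate row(s).
Then LEFT JOIN `items r` on ref_id: each of those 4 rows is kept; rows whose q.ref_id has no match in r get NULL for r's columns.
Result: 4 row(s).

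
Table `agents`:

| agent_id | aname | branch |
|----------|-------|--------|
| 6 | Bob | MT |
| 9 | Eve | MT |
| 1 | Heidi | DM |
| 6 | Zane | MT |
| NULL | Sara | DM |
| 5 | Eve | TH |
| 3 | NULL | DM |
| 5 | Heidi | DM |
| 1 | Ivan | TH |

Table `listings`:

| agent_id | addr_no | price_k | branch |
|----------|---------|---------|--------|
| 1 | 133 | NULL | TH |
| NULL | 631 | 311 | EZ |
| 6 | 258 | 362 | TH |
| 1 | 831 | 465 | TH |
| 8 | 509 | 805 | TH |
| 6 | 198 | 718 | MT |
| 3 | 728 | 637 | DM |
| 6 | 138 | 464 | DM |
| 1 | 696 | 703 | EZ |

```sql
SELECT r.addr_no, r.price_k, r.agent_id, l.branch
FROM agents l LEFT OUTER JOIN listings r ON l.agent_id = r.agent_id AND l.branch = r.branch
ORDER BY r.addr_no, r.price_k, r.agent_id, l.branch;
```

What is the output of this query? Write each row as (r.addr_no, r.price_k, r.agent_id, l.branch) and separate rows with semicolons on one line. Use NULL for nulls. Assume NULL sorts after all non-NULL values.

LEFT JOIN keeps every row from `agents`; unmatched rows get NULL for `listings`'s columns.
Matching on l.agent_id = r.agent_id AND l.branch = r.branch. A NULL in a compared column never satisfies the condition.
Matched pairs: 5; unmatched l rows kept: 5.

(133, NULL, 1, TH); (198, 718, 6, MT); (198, 718, 6, MT); (728, 637, 3, DM); (831, 465, 1, TH); (NULL, NULL, NULL, DM); (NULL, NULL, NULL, DM); (NULL, NULL, NULL, DM); (NULL, NULL, NULL, MT); (NULL, NULL, NULL, TH)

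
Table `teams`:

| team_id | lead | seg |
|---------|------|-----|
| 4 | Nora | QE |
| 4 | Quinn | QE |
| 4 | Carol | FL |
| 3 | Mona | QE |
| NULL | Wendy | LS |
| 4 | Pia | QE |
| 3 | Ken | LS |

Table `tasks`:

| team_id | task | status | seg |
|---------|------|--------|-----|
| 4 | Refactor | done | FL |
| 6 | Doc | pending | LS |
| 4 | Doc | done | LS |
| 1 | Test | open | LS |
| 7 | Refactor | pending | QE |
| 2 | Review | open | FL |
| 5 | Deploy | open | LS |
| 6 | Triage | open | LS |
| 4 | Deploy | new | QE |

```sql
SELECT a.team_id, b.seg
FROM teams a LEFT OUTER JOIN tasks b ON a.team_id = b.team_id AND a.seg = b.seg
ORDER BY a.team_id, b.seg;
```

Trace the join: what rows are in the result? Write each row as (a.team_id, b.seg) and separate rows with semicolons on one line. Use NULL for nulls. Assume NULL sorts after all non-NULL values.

(3, NULL); (3, NULL); (4, FL); (4, QE); (4, QE); (4, QE); (NULL, NULL)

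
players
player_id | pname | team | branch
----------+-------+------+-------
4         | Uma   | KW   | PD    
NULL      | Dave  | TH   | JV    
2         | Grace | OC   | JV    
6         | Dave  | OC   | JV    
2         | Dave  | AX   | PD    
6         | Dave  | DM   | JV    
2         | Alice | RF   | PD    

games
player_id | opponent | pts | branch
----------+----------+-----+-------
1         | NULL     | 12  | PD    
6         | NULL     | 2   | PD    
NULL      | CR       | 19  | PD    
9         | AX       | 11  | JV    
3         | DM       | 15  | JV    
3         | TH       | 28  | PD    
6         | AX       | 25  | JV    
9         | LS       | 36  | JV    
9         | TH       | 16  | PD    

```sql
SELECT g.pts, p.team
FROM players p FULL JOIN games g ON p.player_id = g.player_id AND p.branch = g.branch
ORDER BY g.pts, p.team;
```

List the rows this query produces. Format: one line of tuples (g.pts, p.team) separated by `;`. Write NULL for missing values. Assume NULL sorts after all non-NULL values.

(2, NULL); (11, NULL); (12, NULL); (15, NULL); (16, NULL); (19, NULL); (25, DM); (25, OC); (28, NULL); (36, NULL); (NULL, AX); (NULL, KW); (NULL, OC); (NULL, RF); (NULL, TH)

FULL OUTER JOIN keeps every row from both sides; unmatched rows get NULL for the other side's columns.
Matching on p.player_id = g.player_id AND p.branch = g.branch. A NULL in a compared column never satisfies the condition.
- p row (player_id=4, branch=PD): no match → kept, g columns NULL.
- p row (player_id=NULL, branch=JV): no match → kept, g columns NULL.
- p row (player_id=2, branch=JV): no match → kept, g columns NULL.
- p row (player_id=6, branch=JV): matches 1 g row(s) → 1 output row(s).
- p row (player_id=2, branch=PD): no match → kept, g columns NULL.
- p row (player_id=6, branch=JV): matches 1 g row(s) → 1 output row(s).
- p row (player_id=2, branch=PD): no match → kept, g columns NULL.
- 8 g row(s) had no p match → kept, p columns NULL.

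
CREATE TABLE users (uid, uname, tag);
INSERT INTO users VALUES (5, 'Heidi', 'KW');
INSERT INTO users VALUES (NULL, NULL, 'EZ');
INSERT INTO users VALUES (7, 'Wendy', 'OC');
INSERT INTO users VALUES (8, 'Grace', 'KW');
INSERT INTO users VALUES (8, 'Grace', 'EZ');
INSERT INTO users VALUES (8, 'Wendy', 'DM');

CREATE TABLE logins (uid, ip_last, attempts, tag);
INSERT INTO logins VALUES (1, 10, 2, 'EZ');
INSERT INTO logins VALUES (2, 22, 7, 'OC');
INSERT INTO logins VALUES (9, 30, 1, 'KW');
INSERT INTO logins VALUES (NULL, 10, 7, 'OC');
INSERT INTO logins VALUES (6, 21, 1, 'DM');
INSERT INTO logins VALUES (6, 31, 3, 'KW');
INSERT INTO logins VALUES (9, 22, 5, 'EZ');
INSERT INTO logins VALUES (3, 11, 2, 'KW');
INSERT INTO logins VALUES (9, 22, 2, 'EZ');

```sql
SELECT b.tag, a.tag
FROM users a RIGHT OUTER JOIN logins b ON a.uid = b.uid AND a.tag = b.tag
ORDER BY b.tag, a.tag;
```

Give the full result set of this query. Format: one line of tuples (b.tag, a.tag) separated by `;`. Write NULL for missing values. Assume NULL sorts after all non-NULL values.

(DM, NULL); (EZ, NULL); (EZ, NULL); (EZ, NULL); (KW, NULL); (KW, NULL); (KW, NULL); (OC, NULL); (OC, NULL)

RIGHT JOIN keeps every row from `logins`; unmatched rows get NULL for `users`'s columns.
Matching on a.uid = b.uid AND a.tag = b.tag. A NULL in a compared column never satisfies the condition.
- a (uid=5, tag=KW) has no partner in b.
- a (uid=NULL, tag=EZ) has no partner in b.
- a (uid=7, tag=OC) has no partner in b.
- a (uid=8, tag=KW) has no partner in b.
- a (uid=8, tag=EZ) has no partner in b.
- a (uid=8, tag=DM) has no partner in b.
- 9 b row(s) had no a match → kept, a columns NULL.
After projecting and ordering:
b.tag | a.tag
DM | NULL
EZ | NULL
EZ | NULL
EZ | NULL
KW | NULL
KW | NULL
KW | NULL
OC | NULL
OC | NULL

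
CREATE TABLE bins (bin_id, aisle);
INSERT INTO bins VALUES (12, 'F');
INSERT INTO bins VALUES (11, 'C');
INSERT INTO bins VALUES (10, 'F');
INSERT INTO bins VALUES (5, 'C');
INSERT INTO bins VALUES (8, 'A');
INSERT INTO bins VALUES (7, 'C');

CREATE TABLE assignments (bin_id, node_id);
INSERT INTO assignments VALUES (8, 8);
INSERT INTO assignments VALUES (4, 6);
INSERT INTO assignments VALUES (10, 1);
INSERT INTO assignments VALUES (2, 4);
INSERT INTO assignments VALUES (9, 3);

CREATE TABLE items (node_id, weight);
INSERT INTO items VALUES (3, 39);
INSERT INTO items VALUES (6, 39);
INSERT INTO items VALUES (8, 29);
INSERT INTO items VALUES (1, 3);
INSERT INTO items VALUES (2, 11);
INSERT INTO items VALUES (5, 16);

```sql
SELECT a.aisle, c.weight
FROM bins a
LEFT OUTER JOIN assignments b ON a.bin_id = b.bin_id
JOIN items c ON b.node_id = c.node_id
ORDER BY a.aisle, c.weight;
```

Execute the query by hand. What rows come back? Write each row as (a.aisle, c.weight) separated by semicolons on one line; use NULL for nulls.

(A, 29); (F, 3)

Step 1 — a LEFT JOIN b on bin_id → 6 row(s).
Then INNER JOIN `items c` on node_id: keep only rows whose b.node_id appears in c.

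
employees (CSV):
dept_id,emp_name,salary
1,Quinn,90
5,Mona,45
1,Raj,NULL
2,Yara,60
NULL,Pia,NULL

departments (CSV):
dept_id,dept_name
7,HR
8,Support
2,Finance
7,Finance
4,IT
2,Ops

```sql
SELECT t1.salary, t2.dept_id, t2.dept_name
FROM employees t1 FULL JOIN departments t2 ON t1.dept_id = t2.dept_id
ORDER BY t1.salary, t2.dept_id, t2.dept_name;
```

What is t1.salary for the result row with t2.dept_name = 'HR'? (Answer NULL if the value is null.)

FULL OUTER JOIN keeps every row from both sides; unmatched rows get NULL for the other side's columns.
Matching on t1.dept_id = t2.dept_id. A NULL in a compared column never satisfies the condition.
Matched pairs: 2; unmatched t1 rows kept: 4; unmatched t2 rows kept: 4.

NULL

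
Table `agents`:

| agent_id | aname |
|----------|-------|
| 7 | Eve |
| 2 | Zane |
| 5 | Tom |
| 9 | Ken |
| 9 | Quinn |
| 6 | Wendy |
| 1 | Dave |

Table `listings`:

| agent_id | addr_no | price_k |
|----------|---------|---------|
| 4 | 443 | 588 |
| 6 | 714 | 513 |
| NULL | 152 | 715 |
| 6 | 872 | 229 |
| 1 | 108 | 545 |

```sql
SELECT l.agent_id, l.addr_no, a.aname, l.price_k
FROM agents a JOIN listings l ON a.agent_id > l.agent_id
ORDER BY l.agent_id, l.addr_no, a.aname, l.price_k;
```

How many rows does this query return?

INNER JOIN keeps only pairs where the ON condition holds.
Matching on a.agent_id > l.agent_id. A NULL in a compared column never satisfies the condition.
Matched pairs: 17.
Total: 17 rows.

17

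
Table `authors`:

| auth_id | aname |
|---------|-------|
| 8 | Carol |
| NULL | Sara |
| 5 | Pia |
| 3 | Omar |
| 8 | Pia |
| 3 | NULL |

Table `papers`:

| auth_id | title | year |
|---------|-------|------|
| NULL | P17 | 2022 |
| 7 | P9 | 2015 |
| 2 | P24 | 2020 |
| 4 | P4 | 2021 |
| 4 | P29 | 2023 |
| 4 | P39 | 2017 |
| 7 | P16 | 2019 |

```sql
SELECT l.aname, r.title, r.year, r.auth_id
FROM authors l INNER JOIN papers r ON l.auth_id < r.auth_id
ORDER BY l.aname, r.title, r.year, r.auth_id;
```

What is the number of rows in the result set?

12

INNER JOIN keeps only pairs where the ON condition holds.
Matching on l.auth_id < r.auth_id. A NULL in a compared column never satisfies the condition.
- l (auth_id=8) has no partner → excluded.
- l (auth_id=NULL) has no partner → excluded.
- l (auth_id=5) pairs with 2 row(s) of r.
- l (auth_id=3) pairs with 5 row(s) of r.
- l (auth_id=8) has no partner → excluded.
- l (auth_id=3) pairs with 5 row(s) of r.
Total: 12 rows.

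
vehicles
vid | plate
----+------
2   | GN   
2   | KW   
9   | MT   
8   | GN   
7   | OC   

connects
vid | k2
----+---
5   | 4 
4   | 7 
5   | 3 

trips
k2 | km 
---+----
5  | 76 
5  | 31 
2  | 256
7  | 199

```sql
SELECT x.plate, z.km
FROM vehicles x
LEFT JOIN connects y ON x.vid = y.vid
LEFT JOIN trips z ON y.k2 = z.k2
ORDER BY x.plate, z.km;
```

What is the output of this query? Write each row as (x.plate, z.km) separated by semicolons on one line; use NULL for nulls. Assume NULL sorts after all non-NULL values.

(GN, NULL); (GN, NULL); (KW, NULL); (MT, NULL); (OC, NULL)

Joins associate left-to-right: vehicles LEFT JOIN connects on vid gives 5 intermediate row(s).
Then LEFT JOIN `trips z` on k2: each of those 5 rows is kept; rows whose y.k2 has no match in z get NULL for z's columns.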